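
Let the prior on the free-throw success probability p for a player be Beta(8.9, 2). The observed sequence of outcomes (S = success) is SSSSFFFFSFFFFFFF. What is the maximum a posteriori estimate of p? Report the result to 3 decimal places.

Prior: Beta(8.9, 2).
Data: 5 successes in 16 trials (from the sequence). The binomial likelihood contributes p^5(1−p)^11, so the posterior is Beta(8.9+5, 2+11) = Beta(13.9, 13).
For Beta(a, b) with a, b > 1 the mode is (a−1)/(a+b−2) = 12.9/24.9 ≈ 0.518.

p̂_MAP = 0.518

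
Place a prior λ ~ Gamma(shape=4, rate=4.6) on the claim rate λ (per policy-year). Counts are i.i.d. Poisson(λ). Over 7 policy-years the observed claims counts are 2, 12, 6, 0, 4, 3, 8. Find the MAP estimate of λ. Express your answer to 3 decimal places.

Σxᵢ = 2+12+6+0+4+3+8 = 35, with n = 7.
Posterior ∝ λ^3e^(−4.6λ) · λ^35e^(−7λ) = λ^38e^(−11.6λ), i.e. Gamma(shape=39, rate=11.6).
The mode of a Gamma(a, b) with a ≥ 1 (shape–rate) is (a−1)/b = 38/11.6 ≈ 3.276.

λ̂_MAP = 3.276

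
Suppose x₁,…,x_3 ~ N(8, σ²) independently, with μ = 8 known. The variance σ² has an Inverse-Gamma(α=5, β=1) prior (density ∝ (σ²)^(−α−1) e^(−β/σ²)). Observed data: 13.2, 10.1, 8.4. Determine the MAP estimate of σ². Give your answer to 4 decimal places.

Sum of squared deviations about the known mean: SS = (13.2−8)² + (10.1−8)² + (8.4−8)² = 31.61.
The Normal likelihood contributes (σ²)^(−n/2) exp(−SS/(2σ²)), so the posterior is Inverse-Gamma(α + n/2, β + SS/2) = Inverse-Gamma(6.5, 16.805).
The mode of Inverse-Gamma(a, b) is b/(a+1) = 16.805/7.5 ≈ 2.2407.

σ̂²_MAP = 2.2407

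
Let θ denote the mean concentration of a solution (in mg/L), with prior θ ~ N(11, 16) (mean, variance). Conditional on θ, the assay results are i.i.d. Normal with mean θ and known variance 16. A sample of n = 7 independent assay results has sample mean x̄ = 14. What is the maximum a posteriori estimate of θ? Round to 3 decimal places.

θ̂_MAP = 13.625

n = 7, x̄ = 14.
For a Normal prior and Normal likelihood with known variance, the posterior is Normal; its mode equals its mean, the precision-weighted average.
Prior precision 1/σ₀² = 1/16 = 0.0625; data precision n/σ² = 7/16 = 0.4375.
θ̂ = (0.0625·11 + 0.4375·14) / (0.0625 + 0.4375) = 6.8125/0.5 = 13.625.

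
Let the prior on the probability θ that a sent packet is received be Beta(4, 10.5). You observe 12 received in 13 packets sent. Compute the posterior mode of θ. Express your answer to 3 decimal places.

θ̂_MAP = 0.588

Prior: Beta(4, 10.5).
Data: 12 successes in 13 trials. The binomial likelihood contributes θ^12(1−θ)^1, so the posterior is Beta(4+12, 10.5+1) = Beta(16, 11.5).
For Beta(a, b) with a, b > 1 the mode is (a−1)/(a+b−2) = 15/25.5 ≈ 0.588.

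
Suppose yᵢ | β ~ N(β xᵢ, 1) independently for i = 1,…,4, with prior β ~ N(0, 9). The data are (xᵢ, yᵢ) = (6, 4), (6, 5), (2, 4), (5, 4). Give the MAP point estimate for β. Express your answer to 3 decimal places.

β̂_MAP = 0.811

log p(β | y) = −Σ(yᵢ − βxᵢ)²/(2·1) − β²/(2·9) + const.
Setting the derivative to zero: Σxᵢ(yᵢ − βxᵢ)/1 − β/9 = 0, so β = Σxᵢyᵢ / (Σxᵢ² + σ²/τ²).
Σxᵢyᵢ = 6·4 + 6·5 + 2·4 + 5·4 = 82; Σxᵢ² = 101; σ²/τ² = 1/9.
β̂_MAP = 82 / (101 + 1/9) = 82/(910/9) = 369/455 ≈ 0.811.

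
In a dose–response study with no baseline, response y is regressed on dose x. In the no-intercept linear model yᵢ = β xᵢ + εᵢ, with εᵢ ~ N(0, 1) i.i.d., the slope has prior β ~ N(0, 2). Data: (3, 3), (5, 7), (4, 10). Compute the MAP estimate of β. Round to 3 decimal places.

log p(β | y) = −Σ(yᵢ − βxᵢ)²/(2·1) − β²/(2·2) + const.
Setting the derivative to zero: Σxᵢ(yᵢ − βxᵢ)/1 − β/2 = 0, so β = Σxᵢyᵢ / (Σxᵢ² + σ²/τ²).
Σxᵢyᵢ = 3·3 + 5·7 + 4·10 = 84; Σxᵢ² = 50; σ²/τ² = 0.5.
β̂_MAP = 84 / (50 + 0.5) = 84/50.5 ≈ 1.663.

β̂_MAP = 1.663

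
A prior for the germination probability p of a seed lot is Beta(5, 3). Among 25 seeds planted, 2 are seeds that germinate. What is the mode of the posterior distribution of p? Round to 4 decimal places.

p̂_MAP = 0.1935

Prior: Beta(5, 3).
Data: 2 successes in 25 trials. The binomial likelihood contributes p^2(1−p)^23, so the posterior is Beta(5+2, 3+23) = Beta(7, 26).
For Beta(a, b) with a, b > 1 the mode is (a−1)/(a+b−2) = 6/31 ≈ 0.1935.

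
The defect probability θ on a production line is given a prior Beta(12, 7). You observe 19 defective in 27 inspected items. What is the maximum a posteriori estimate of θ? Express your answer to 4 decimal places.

Prior: Beta(12, 7).
Data: 19 successes in 27 trials. The binomial likelihood contributes θ^19(1−θ)^8, so the posterior is Beta(12+19, 7+8) = Beta(31, 15).
For Beta(a, b) with a, b > 1 the mode is (a−1)/(a+b−2) = 30/44 ≈ 0.6818.

θ̂_MAP = 0.6818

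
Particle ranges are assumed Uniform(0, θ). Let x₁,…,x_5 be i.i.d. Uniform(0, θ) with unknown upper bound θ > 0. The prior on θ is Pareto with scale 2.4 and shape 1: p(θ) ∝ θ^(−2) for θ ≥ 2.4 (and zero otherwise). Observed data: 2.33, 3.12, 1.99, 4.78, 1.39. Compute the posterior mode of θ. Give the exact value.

The Uniform(0, θ) likelihood is θ^(−n) for θ ≥ max(xᵢ), zero otherwise. Here max(xᵢ) = 4.78.
Posterior ∝ θ^(−2) · θ^(−5) = θ^(−7) on θ ≥ max(2.4, 4.78) = 4.78.
This density is strictly decreasing in θ, so the posterior mode lies at the lower boundary of the support.

θ̂_MAP = 4.78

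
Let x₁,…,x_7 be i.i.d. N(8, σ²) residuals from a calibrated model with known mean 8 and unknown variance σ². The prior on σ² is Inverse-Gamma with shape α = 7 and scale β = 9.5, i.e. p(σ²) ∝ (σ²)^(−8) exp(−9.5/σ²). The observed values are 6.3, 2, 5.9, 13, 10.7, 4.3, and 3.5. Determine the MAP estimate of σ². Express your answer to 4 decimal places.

Sum of squared deviations about the known mean: SS = (6.3−8)² + (2−8)² + (5.9−8)² + (13−8)² + (10.7−8)² + (4.3−8)² + (3.5−8)² = 109.53.
The Normal likelihood contributes (σ²)^(−n/2) exp(−SS/(2σ²)), so the posterior is Inverse-Gamma(α + n/2, β + SS/2) = Inverse-Gamma(10.5, 64.265).
The mode of Inverse-Gamma(a, b) is b/(a+1) = 64.265/11.5 ≈ 5.5883.

σ̂²_MAP = 5.5883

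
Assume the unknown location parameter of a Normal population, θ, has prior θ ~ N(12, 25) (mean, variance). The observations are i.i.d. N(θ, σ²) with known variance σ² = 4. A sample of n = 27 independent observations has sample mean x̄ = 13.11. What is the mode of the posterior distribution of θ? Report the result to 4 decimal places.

θ̂_MAP = 13.1035

n = 27, x̄ = 13.11.
For a Normal prior and Normal likelihood with known variance, the posterior is Normal; its mode equals its mean, the precision-weighted average.
Prior precision 1/σ₀² = 1/25 = 0.04; data precision n/σ² = 27/4 = 6.75.
θ̂ = (0.04·12 + 6.75·13.11) / (0.04 + 6.75) = 88.9725/6.79 = 35589/2716 ≈ 13.1035.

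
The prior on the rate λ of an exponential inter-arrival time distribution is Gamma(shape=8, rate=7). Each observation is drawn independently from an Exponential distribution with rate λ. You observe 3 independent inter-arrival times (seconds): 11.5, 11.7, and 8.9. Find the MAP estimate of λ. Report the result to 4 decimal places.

The Exponential(rate=λ) likelihood is ∝ λ^n e^(−λΣtᵢ). Here n = 3 and Σtᵢ = 11.5 + 11.7 + 8.9 = 32.1.
Posterior ∝ λ^7e^(−7λ) · λ^3e^(−32.1λ) = λ^10e^(−39.1λ), i.e. Gamma(11, 39.1).
Mode = (a−1)/b = 10/39.1 ≈ 0.2558.

λ̂_MAP = 0.2558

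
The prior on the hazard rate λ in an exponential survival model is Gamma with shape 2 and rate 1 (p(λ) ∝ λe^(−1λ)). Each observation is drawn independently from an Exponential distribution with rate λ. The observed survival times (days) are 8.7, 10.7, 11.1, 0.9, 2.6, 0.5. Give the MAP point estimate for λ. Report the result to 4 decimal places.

The Exponential(rate=λ) likelihood is ∝ λ^n e^(−λΣtᵢ). Here n = 6 and Σtᵢ = 8.7 + 10.7 + 11.1 + 0.9 + 2.6 + 0.5 = 34.5.
Posterior ∝ λe^(−1λ) · λ^6e^(−34.5λ) = λ^7e^(−35.5λ), i.e. Gamma(8, 35.5).
Mode = (a−1)/b = 7/35.5 ≈ 0.1972.

λ̂_MAP = 0.1972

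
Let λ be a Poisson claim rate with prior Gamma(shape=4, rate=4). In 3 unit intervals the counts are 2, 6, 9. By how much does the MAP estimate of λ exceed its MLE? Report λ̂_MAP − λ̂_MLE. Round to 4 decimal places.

MAP − MLE = -2.8095

Σxᵢ = 17. Posterior is Gamma(21, 7); MAP = (21−1)/7 = 20/7 ≈ 2.85714.
MLE = x̄ = 17/3 ≈ 5.66667.
Difference = 20/7 − 17/3 = -59/21 ≈ -2.8095.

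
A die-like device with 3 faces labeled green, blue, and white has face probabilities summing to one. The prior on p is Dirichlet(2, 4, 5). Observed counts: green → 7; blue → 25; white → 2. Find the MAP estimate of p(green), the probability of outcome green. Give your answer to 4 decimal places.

The posterior is Dirichlet(αᵢ + nᵢ) = Dirichlet(9, 29, 7).
For a Dirichlet(a₁,…,a_K) with all aᵢ > 1, the mode has j-th component (aⱼ − 1)/(Σaᵢ − K).
Here Σaᵢ = 45 and K = 3, so p(green) = (9 − 1)/(45 − 3) = 8/42 ≈ 0.1905.

MAP estimate of p(green) = 0.1905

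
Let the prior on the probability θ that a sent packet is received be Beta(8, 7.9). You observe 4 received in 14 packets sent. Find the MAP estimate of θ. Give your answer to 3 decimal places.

Prior: Beta(8, 7.9).
Data: 4 successes in 14 trials. The binomial likelihood contributes θ^4(1−θ)^10, so the posterior is Beta(8+4, 7.9+10) = Beta(12, 17.9).
For Beta(a, b) with a, b > 1 the mode is (a−1)/(a+b−2) = 11/27.9 ≈ 0.394.

θ̂_MAP = 0.394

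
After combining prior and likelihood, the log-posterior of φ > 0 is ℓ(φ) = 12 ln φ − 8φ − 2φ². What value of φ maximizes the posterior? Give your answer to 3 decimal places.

φ̂_MAP = 1.000

ℓ'(φ) = 12/φ − 8 − 4φ. Setting this to zero and multiplying by φ: 4φ² + 8φ − 12 = 0.
φ = (−8 + √(8² + 4·4·12)) / (2·4) = (−8 + √256) / 8 = (−8 + 16)/8 = 1.
ℓ''(φ) = −12/φ² − 4 < 0, confirming a maximum.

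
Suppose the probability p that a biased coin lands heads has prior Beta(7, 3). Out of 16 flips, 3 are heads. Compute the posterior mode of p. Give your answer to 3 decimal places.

Prior: Beta(7, 3).
Data: 3 successes in 16 trials. The binomial likelihood contributes p^3(1−p)^13, so the posterior is Beta(7+3, 3+13) = Beta(10, 16).
For Beta(a, b) with a, b > 1 the mode is (a−1)/(a+b−2) = 9/24 ≈ 0.375.

p̂_MAP = 0.375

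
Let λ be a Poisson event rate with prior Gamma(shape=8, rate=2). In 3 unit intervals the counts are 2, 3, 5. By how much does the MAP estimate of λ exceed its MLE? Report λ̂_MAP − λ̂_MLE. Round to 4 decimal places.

MAP − MLE = 0.0667

Σxᵢ = 10. Posterior is Gamma(18, 5); MAP = (18−1)/5 = 17/5 ≈ 3.40000.
MLE = x̄ = 10/3 ≈ 3.33333.
Difference = 17/5 − 10/3 = 1/15 ≈ 0.0667.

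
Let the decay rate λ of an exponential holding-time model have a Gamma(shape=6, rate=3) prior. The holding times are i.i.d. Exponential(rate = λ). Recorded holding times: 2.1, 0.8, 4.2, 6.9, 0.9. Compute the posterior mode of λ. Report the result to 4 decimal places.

λ̂_MAP = 0.5587

The Exponential(rate=λ) likelihood is ∝ λ^n e^(−λΣtᵢ). Here n = 5 and Σtᵢ = 2.1 + 0.8 + 4.2 + 6.9 + 0.9 = 14.9.
Posterior ∝ λ^5e^(−3λ) · λ^5e^(−14.9λ) = λ^10e^(−17.9λ), i.e. Gamma(11, 17.9).
Mode = (a−1)/b = 10/17.9 ≈ 0.5587.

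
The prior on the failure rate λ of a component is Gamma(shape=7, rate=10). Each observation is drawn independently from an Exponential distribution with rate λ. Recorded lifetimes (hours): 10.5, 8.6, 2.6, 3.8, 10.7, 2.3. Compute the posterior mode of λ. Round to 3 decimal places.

λ̂_MAP = 0.247

The Exponential(rate=λ) likelihood is ∝ λ^n e^(−λΣtᵢ). Here n = 6 and Σtᵢ = 10.5 + 8.6 + 2.6 + 3.8 + 10.7 + 2.3 = 38.5.
Posterior ∝ λ^6e^(−10λ) · λ^6e^(−38.5λ) = λ^12e^(−48.5λ), i.e. Gamma(13, 48.5).
Mode = (a−1)/b = 12/48.5 ≈ 0.247.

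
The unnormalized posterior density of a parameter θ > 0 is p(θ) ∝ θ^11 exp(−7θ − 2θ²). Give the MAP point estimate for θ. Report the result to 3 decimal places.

ℓ'(θ) = 11/θ − 7 − 4θ. Setting this to zero and multiplying by θ: 4θ² + 7θ − 11 = 0.
θ = (−7 + √(7² + 4·4·11)) / (2·4) = (−7 + √225) / 8 = (−7 + 15)/8 = 1.
ℓ''(θ) = −11/θ² − 4 < 0, confirming a maximum.

θ̂_MAP = 1.000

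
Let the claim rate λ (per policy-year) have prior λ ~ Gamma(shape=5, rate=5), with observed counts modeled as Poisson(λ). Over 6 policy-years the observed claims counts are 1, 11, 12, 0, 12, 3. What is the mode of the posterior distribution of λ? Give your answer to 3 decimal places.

Σxᵢ = 1+11+12+0+12+3 = 39, with n = 6.
Posterior ∝ λ^4e^(−5λ) · λ^39e^(−6λ) = λ^43e^(−11λ), i.e. Gamma(shape=44, rate=11).
The mode of a Gamma(a, b) with a ≥ 1 (shape–rate) is (a−1)/b = 43/11 ≈ 3.909.

λ̂_MAP = 3.909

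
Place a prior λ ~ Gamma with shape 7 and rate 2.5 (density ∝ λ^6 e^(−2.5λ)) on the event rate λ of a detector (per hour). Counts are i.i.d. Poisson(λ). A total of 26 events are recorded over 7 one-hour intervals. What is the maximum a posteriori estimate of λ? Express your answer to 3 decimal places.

λ̂_MAP = 3.368

Σxᵢ = 26, n = 7.
Posterior ∝ λ^6e^(−2.5λ) · λ^26e^(−7λ) = λ^32e^(−9.5λ), i.e. Gamma(shape=33, rate=9.5).
The mode of a Gamma(a, b) with a ≥ 1 (shape–rate) is (a−1)/b = 32/9.5 ≈ 3.368.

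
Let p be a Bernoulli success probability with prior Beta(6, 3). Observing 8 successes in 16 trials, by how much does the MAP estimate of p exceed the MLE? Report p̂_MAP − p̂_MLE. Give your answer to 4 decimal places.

MAP − MLE = 0.0652

Posterior is Beta(14, 11); MAP = (14−1)/(25−2) = 13/23 ≈ 0.56522.
MLE ignores the prior: p̂_MLE = k/n = 8/16 ≈ 0.50000.
Difference = 13/23 − 8/16 = 3/46 ≈ 0.0652.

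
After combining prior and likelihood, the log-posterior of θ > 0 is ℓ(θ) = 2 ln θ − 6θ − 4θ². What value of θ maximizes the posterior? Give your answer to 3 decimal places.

ℓ'(θ) = 2/θ − 6 − 8θ. Setting this to zero and multiplying by θ: 8θ² + 6θ − 2 = 0.
θ = (−6 + √(6² + 4·8·2)) / (2·8) = (−6 + √100) / 16 = (−6 + 10)/16 = 1/4.
ℓ''(θ) = −2/θ² − 8 < 0, confirming a maximum.

θ̂_MAP = 0.250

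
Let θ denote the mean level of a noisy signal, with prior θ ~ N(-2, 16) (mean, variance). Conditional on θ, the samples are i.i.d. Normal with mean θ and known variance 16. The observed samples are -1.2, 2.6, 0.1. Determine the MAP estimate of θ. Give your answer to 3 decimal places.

n = 3; x̄ = ((-1.2) + 2.6 + 0.1)/3 = 1.5/3 = 0.5.
For a Normal prior and Normal likelihood with known variance, the posterior is Normal; its mode equals its mean, the precision-weighted average.
Prior precision 1/σ₀² = 1/16 = 0.0625; data precision n/σ² = 3/16 = 0.1875.
θ̂ = (0.0625·(-2) + 0.1875·0.5) / (0.0625 + 0.1875) = (-0.03125)/0.25 = -0.125.

θ̂_MAP = -0.125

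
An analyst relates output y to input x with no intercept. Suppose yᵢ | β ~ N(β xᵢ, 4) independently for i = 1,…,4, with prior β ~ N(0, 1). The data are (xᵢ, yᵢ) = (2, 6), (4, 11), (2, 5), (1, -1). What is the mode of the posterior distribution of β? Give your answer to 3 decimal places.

log p(β | y) = −Σ(yᵢ − βxᵢ)²/(2·4) − β²/(2·1) + const.
Setting the derivative to zero: Σxᵢ(yᵢ − βxᵢ)/4 − β/1 = 0, so β = Σxᵢyᵢ / (Σxᵢ² + σ²/τ²).
Σxᵢyᵢ = 2·6 + 4·11 + 2·5 + 1·(-1) = 65; Σxᵢ² = 25; σ²/τ² = 4.
β̂_MAP = 65 / (25 + 4) = 65/29 ≈ 2.241.

β̂_MAP = 2.241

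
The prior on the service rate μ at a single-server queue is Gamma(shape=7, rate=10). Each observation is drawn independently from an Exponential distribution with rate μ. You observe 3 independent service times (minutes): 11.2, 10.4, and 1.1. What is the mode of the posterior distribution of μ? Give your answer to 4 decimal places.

μ̂_MAP = 0.2752

The Exponential(rate=μ) likelihood is ∝ μ^n e^(−μΣtᵢ). Here n = 3 and Σtᵢ = 11.2 + 10.4 + 1.1 = 22.7.
Posterior ∝ μ^6e^(−10μ) · μ^3e^(−22.7μ) = μ^9e^(−32.7μ), i.e. Gamma(10, 32.7).
Mode = (a−1)/b = 9/32.7 ≈ 0.2752.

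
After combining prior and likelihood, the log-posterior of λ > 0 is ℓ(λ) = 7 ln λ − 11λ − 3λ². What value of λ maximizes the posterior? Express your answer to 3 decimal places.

ℓ'(λ) = 7/λ − 11 − 6λ. Setting this to zero and multiplying by λ: 6λ² + 11λ − 7 = 0.
λ = (−11 + √(11² + 4·6·7)) / (2·6) = (−11 + √289) / 12 = (−11 + 17)/12 = 1/2.
ℓ''(λ) = −7/λ² − 6 < 0, confirming a maximum.

λ̂_MAP = 0.500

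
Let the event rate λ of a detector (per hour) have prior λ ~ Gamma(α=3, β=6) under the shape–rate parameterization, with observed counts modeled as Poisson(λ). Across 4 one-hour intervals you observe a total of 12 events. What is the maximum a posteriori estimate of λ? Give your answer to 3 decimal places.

Σxᵢ = 12, n = 4.
Posterior ∝ λ^2e^(−6λ) · λ^12e^(−4λ) = λ^14e^(−10λ), i.e. Gamma(shape=15, rate=10).
The mode of a Gamma(a, b) with a ≥ 1 (shape–rate) is (a−1)/b = 14/10 ≈ 1.400.

λ̂_MAP = 1.400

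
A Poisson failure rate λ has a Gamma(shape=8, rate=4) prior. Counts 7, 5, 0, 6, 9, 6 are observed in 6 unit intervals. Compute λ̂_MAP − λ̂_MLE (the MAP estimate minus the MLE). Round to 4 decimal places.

MAP − MLE = -1.5000

Σxᵢ = 33. Posterior is Gamma(41, 10); MAP = (41−1)/10 = 40/10 ≈ 4.00000.
MLE = x̄ = 33/6 ≈ 5.50000.
Difference = 40/10 − 33/6 = -3/2 ≈ -1.5000.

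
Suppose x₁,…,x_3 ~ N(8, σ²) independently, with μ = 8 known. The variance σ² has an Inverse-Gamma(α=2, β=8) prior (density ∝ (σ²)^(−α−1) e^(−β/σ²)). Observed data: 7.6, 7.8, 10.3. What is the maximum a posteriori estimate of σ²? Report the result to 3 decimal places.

σ̂²_MAP = 2.388

Sum of squared deviations about the known mean: SS = (7.6−8)² + (7.8−8)² + (10.3−8)² = 5.49.
The Normal likelihood contributes (σ²)^(−n/2) exp(−SS/(2σ²)), so the posterior is Inverse-Gamma(α + n/2, β + SS/2) = Inverse-Gamma(3.5, 10.745).
The mode of Inverse-Gamma(a, b) is b/(a+1) = 10.745/4.5 ≈ 2.388.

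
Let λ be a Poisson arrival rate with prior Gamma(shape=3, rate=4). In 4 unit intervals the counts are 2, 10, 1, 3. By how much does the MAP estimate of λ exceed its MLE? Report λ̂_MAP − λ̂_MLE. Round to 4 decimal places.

Σxᵢ = 16. Posterior is Gamma(19, 8); MAP = (19−1)/8 = 18/8 ≈ 2.25000.
MLE = x̄ = 16/4 ≈ 4.00000.
Difference = 18/8 − 16/4 = -7/4 ≈ -1.7500.

MAP − MLE = -1.7500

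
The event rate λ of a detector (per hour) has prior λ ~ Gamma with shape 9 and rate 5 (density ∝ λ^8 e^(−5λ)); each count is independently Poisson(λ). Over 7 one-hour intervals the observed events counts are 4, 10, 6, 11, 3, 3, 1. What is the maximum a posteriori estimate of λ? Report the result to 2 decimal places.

Σxᵢ = 4+10+6+11+3+3+1 = 38, with n = 7.
Posterior ∝ λ^8e^(−5λ) · λ^38e^(−7λ) = λ^46e^(−12λ), i.e. Gamma(shape=47, rate=12).
The mode of a Gamma(a, b) with a ≥ 1 (shape–rate) is (a−1)/b = 46/12 ≈ 3.83.

λ̂_MAP = 3.83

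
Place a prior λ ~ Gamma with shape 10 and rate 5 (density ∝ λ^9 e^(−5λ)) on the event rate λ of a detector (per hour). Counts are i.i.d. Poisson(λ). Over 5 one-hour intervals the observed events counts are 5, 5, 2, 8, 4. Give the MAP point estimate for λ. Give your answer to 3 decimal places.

Σxᵢ = 5+5+2+8+4 = 24, with n = 5.
Posterior ∝ λ^9e^(−5λ) · λ^24e^(−5λ) = λ^33e^(−10λ), i.e. Gamma(shape=34, rate=10).
The mode of a Gamma(a, b) with a ≥ 1 (shape–rate) is (a−1)/b = 33/10 ≈ 3.300.

λ̂_MAP = 3.300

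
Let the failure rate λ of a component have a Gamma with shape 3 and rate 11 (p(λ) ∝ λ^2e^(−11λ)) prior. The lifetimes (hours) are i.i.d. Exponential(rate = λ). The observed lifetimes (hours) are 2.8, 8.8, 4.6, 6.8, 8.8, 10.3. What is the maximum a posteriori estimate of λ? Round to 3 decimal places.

λ̂_MAP = 0.151

The Exponential(rate=λ) likelihood is ∝ λ^n e^(−λΣtᵢ). Here n = 6 and Σtᵢ = 2.8 + 8.8 + 4.6 + 6.8 + 8.8 + 10.3 = 42.1.
Posterior ∝ λ^2e^(−11λ) · λ^6e^(−42.1λ) = λ^8e^(−53.1λ), i.e. Gamma(9, 53.1).
Mode = (a−1)/b = 8/53.1 ≈ 0.151.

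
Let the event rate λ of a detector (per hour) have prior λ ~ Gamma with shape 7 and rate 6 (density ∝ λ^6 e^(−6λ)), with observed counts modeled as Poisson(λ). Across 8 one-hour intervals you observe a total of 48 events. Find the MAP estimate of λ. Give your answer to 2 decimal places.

λ̂_MAP = 3.86

Σxᵢ = 48, n = 8.
Posterior ∝ λ^6e^(−6λ) · λ^48e^(−8λ) = λ^54e^(−14λ), i.e. Gamma(shape=55, rate=14).
The mode of a Gamma(a, b) with a ≥ 1 (shape–rate) is (a−1)/b = 54/14 ≈ 3.86.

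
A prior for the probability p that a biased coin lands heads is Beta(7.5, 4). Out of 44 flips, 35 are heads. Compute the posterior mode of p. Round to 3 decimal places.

Prior: Beta(7.5, 4).
Data: 35 successes in 44 trials. The binomial likelihood contributes p^35(1−p)^9, so the posterior is Beta(7.5+35, 4+9) = Beta(42.5, 13).
For Beta(a, b) with a, b > 1 the mode is (a−1)/(a+b−2) = 41.5/53.5 ≈ 0.776.

p̂_MAP = 0.776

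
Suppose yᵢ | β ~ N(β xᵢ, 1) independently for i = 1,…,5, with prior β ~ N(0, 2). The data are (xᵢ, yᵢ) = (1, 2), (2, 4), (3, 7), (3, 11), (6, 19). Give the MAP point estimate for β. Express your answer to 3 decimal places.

β̂_MAP = 2.992

log p(β | y) = −Σ(yᵢ − βxᵢ)²/(2·1) − β²/(2·2) + const.
Setting the derivative to zero: Σxᵢ(yᵢ − βxᵢ)/1 − β/2 = 0, so β = Σxᵢyᵢ / (Σxᵢ² + σ²/τ²).
Σxᵢyᵢ = 1·2 + 2·4 + 3·7 + 3·11 + 6·19 = 178; Σxᵢ² = 59; σ²/τ² = 0.5.
β̂_MAP = 178 / (59 + 0.5) = 178/59.5 ≈ 2.992.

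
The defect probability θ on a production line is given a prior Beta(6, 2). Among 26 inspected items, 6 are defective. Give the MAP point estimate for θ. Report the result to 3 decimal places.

θ̂_MAP = 0.344

Prior: Beta(6, 2).
Data: 6 successes in 26 trials. The binomial likelihood contributes θ^6(1−θ)^20, so the posterior is Beta(6+6, 2+20) = Beta(12, 22).
For Beta(a, b) with a, b > 1 the mode is (a−1)/(a+b−2) = 11/32 ≈ 0.344.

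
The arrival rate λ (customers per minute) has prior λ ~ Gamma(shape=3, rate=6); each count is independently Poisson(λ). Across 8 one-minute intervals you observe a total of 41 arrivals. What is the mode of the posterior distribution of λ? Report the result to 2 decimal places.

Σxᵢ = 41, n = 8.
Posterior ∝ λ^2e^(−6λ) · λ^41e^(−8λ) = λ^43e^(−14λ), i.e. Gamma(shape=44, rate=14).
The mode of a Gamma(a, b) with a ≥ 1 (shape–rate) is (a−1)/b = 43/14 ≈ 3.07.

λ̂_MAP = 3.07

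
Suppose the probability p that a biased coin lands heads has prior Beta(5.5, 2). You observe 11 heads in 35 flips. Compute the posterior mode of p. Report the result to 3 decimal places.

Prior: Beta(5.5, 2).
Data: 11 successes in 35 trials. The binomial likelihood contributes p^11(1−p)^24, so the posterior is Beta(5.5+11, 2+24) = Beta(16.5, 26).
For Beta(a, b) with a, b > 1 the mode is (a−1)/(a+b−2) = 15.5/40.5 ≈ 0.383.

p̂_MAP = 0.383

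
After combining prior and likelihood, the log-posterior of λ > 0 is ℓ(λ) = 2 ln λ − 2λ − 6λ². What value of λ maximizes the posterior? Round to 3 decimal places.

ℓ'(λ) = 2/λ − 2 − 12λ. Setting this to zero and multiplying by λ: 12λ² + 2λ − 2 = 0.
λ = (−2 + √(2² + 4·12·2)) / (2·12) = (−2 + √100) / 24 = (−2 + 10)/24 = 1/3.
ℓ''(λ) = −2/λ² − 12 < 0, confirming a maximum.

λ̂_MAP = 0.333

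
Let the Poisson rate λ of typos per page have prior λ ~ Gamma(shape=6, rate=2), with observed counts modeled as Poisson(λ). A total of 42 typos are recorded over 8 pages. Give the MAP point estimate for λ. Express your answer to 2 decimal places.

Σxᵢ = 42, n = 8.
Posterior ∝ λ^5e^(−2λ) · λ^42e^(−8λ) = λ^47e^(−10λ), i.e. Gamma(shape=48, rate=10).
The mode of a Gamma(a, b) with a ≥ 1 (shape–rate) is (a−1)/b = 47/10 ≈ 4.70.

λ̂_MAP = 4.70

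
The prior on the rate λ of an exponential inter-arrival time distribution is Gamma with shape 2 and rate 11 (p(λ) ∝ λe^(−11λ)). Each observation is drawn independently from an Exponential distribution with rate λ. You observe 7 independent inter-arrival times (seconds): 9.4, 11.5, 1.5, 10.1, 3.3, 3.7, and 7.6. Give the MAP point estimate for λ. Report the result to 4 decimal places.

λ̂_MAP = 0.1377

The Exponential(rate=λ) likelihood is ∝ λ^n e^(−λΣtᵢ). Here n = 7 and Σtᵢ = 9.4 + 11.5 + 1.5 + 10.1 + 3.3 + 3.7 + 7.6 = 47.1.
Posterior ∝ λe^(−11λ) · λ^7e^(−47.1λ) = λ^8e^(−58.1λ), i.e. Gamma(9, 58.1).
Mode = (a−1)/b = 8/58.1 ≈ 0.1377.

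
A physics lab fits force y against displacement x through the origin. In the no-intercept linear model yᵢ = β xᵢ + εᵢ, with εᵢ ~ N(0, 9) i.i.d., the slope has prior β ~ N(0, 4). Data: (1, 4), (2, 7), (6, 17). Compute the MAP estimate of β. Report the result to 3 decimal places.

β̂_MAP = 2.775

log p(β | y) = −Σ(yᵢ − βxᵢ)²/(2·9) − β²/(2·4) + const.
Setting the derivative to zero: Σxᵢ(yᵢ − βxᵢ)/9 − β/4 = 0, so β = Σxᵢyᵢ / (Σxᵢ² + σ²/τ²).
Σxᵢyᵢ = 1·4 + 2·7 + 6·17 = 120; Σxᵢ² = 41; σ²/τ² = 2.25.
β̂_MAP = 120 / (41 + 2.25) = 120/43.25 ≈ 2.775.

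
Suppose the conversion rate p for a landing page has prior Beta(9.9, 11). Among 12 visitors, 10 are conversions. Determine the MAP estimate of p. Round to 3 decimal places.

Prior: Beta(9.9, 11).
Data: 10 successes in 12 trials. The binomial likelihood contributes p^10(1−p)^2, so the posterior is Beta(9.9+10, 11+2) = Beta(19.9, 13).
For Beta(a, b) with a, b > 1 the mode is (a−1)/(a+b−2) = 18.9/30.9 ≈ 0.612.

p̂_MAP = 0.612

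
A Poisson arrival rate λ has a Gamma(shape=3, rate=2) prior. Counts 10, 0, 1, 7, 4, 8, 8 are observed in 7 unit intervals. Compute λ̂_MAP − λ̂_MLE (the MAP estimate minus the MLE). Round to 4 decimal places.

MAP − MLE = -0.9841

Σxᵢ = 38. Posterior is Gamma(41, 9); MAP = (41−1)/9 = 40/9 ≈ 4.44444.
MLE = x̄ = 38/7 ≈ 5.42857.
Difference = 40/9 − 38/7 = -62/63 ≈ -0.9841.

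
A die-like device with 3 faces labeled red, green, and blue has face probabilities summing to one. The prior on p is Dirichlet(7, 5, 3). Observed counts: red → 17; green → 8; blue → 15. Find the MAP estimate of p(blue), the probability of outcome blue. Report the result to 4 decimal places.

MAP estimate of p(blue) = 0.3269

The posterior is Dirichlet(αᵢ + nᵢ) = Dirichlet(24, 13, 18).
For a Dirichlet(a₁,…,a_K) with all aᵢ > 1, the mode has j-th component (aⱼ − 1)/(Σaᵢ − K).
Here Σaᵢ = 55 and K = 3, so p(blue) = (18 − 1)/(55 − 3) = 17/52 ≈ 0.3269.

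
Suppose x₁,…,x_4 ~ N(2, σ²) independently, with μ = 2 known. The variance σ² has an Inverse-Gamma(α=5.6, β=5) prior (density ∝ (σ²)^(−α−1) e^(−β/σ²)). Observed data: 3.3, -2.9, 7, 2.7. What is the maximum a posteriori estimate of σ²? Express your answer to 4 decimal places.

Sum of squared deviations about the known mean: SS = (3.3−2)² + (-2.9−2)² + (7−2)² + (2.7−2)² = 51.19.
The Normal likelihood contributes (σ²)^(−n/2) exp(−SS/(2σ²)), so the posterior is Inverse-Gamma(α + n/2, β + SS/2) = Inverse-Gamma(7.6, 30.595).
The mode of Inverse-Gamma(a, b) is b/(a+1) = 30.595/8.6 ≈ 3.5576.

σ̂²_MAP = 3.5576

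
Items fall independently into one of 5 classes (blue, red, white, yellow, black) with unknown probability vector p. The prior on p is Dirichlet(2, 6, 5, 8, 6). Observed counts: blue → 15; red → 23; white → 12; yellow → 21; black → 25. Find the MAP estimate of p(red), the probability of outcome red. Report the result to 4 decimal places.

The posterior is Dirichlet(αᵢ + nᵢ) = Dirichlet(17, 29, 17, 29, 31).
For a Dirichlet(a₁,…,a_K) with all aᵢ > 1, the mode has j-th component (aⱼ − 1)/(Σaᵢ − K).
Here Σaᵢ = 123 and K = 5, so p(red) = (29 − 1)/(123 − 5) = 28/118 ≈ 0.2373.

MAP estimate of p(red) = 0.2373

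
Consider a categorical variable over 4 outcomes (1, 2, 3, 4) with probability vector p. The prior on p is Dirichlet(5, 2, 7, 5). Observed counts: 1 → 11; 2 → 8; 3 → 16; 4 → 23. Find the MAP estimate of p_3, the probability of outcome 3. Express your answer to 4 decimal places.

MAP estimate: 0.3014

The posterior is Dirichlet(αᵢ + nᵢ) = Dirichlet(16, 10, 23, 28).
For a Dirichlet(a₁,…,a_K) with all aᵢ > 1, the mode has j-th component (aⱼ − 1)/(Σaᵢ − K).
Here Σaᵢ = 77 and K = 4, so p_3 = (23 − 1)/(77 − 4) = 22/73 ≈ 0.3014.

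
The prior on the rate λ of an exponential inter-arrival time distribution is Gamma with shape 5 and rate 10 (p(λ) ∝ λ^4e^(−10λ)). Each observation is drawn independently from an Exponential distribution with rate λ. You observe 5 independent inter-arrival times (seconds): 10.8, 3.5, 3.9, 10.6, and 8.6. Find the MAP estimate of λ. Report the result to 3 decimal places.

λ̂_MAP = 0.190

The Exponential(rate=λ) likelihood is ∝ λ^n e^(−λΣtᵢ). Here n = 5 and Σtᵢ = 10.8 + 3.5 + 3.9 + 10.6 + 8.6 = 37.4.
Posterior ∝ λ^4e^(−10λ) · λ^5e^(−37.4λ) = λ^9e^(−47.4λ), i.e. Gamma(10, 47.4).
Mode = (a−1)/b = 9/47.4 ≈ 0.190.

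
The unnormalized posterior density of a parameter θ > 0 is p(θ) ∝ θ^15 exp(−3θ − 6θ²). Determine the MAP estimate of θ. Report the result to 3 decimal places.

ℓ'(θ) = 15/θ − 3 − 12θ. Setting this to zero and multiplying by θ: 12θ² + 3θ − 15 = 0.
θ = (−3 + √(3² + 4·12·15)) / (2·12) = (−3 + √729) / 24 = (−3 + 27)/24 = 1.
ℓ''(θ) = −15/θ² − 12 < 0, confirming a maximum.

θ̂_MAP = 1.000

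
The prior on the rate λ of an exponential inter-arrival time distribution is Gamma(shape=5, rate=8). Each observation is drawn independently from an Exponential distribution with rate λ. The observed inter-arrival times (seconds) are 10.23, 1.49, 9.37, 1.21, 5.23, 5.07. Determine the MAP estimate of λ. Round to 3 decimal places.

The Exponential(rate=λ) likelihood is ∝ λ^n e^(−λΣtᵢ). Here n = 6 and Σtᵢ = 10.23 + 1.49 + 9.37 + 1.21 + 5.23 + 5.07 = 32.60.
Posterior ∝ λ^4e^(−8λ) · λ^6e^(−32.60λ) = λ^10e^(−40.60λ), i.e. Gamma(11, 40.60).
Mode = (a−1)/b = 10/40.60 ≈ 0.246.

λ̂_MAP = 0.246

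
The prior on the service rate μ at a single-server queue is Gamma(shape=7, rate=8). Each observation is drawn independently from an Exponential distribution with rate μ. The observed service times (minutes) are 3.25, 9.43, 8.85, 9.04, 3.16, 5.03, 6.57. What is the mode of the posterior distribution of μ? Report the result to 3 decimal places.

The Exponential(rate=μ) likelihood is ∝ μ^n e^(−μΣtᵢ). Here n = 7 and Σtᵢ = 3.25 + 9.43 + 8.85 + 9.04 + 3.16 + 5.03 + 6.57 = 45.33.
Posterior ∝ μ^6e^(−8μ) · μ^7e^(−45.33μ) = μ^13e^(−53.33μ), i.e. Gamma(14, 53.33).
Mode = (a−1)/b = 13/53.33 ≈ 0.244.

μ̂_MAP = 0.244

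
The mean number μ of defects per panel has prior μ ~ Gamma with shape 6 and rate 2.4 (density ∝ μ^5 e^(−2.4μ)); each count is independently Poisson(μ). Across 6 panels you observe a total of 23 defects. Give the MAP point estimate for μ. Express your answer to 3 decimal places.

μ̂_MAP = 3.333

Σxᵢ = 23, n = 6.
Posterior ∝ μ^5e^(−2.4μ) · μ^23e^(−6μ) = μ^28e^(−8.4μ), i.e. Gamma(shape=29, rate=8.4).
The mode of a Gamma(a, b) with a ≥ 1 (shape–rate) is (a−1)/b = 28/8.4 ≈ 3.333.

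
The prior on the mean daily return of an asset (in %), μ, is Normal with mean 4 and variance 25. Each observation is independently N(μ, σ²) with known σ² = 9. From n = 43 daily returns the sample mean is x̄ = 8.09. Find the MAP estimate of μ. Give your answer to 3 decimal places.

μ̂_MAP = 8.056

n = 43, x̄ = 8.09.
For a Normal prior and Normal likelihood with known variance, the posterior is Normal; its mode equals its mean, the precision-weighted average.
Prior precision 1/σ₀² = 1/25 = 0.04; data precision n/σ² = 43/9.
μ̂ = (0.04·4 + (43/9)·8.09) / (0.04 + 43/9) = (34931/900)/(1084/225) = 34931/4336 ≈ 8.056.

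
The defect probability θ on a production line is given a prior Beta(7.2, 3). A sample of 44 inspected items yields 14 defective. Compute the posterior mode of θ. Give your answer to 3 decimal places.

Prior: Beta(7.2, 3).
Data: 14 successes in 44 trials. The binomial likelihood contributes θ^14(1−θ)^30, so the posterior is Beta(7.2+14, 3+30) = Beta(21.2, 33).
For Beta(a, b) with a, b > 1 the mode is (a−1)/(a+b−2) = 20.2/52.2 ≈ 0.387.

θ̂_MAP = 0.387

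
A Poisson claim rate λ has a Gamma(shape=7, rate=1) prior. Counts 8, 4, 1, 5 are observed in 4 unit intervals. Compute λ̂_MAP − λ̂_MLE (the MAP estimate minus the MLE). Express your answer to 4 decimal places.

Σxᵢ = 18. Posterior is Gamma(25, 5); MAP = (25−1)/5 = 24/5 ≈ 4.80000.
MLE = x̄ = 18/4 ≈ 4.50000.
Difference = 24/5 − 18/4 = 3/10 ≈ 0.3000.

MAP − MLE = 0.3000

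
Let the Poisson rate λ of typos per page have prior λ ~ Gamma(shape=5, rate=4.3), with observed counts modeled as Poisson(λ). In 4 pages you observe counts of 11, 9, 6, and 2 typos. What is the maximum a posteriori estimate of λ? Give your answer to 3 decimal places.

Σxᵢ = 11+9+6+2 = 28, with n = 4.
Posterior ∝ λ^4e^(−4.3λ) · λ^28e^(−4λ) = λ^32e^(−8.3λ), i.e. Gamma(shape=33, rate=8.3).
The mode of a Gamma(a, b) with a ≥ 1 (shape–rate) is (a−1)/b = 32/8.3 ≈ 3.855.

λ̂_MAP = 3.855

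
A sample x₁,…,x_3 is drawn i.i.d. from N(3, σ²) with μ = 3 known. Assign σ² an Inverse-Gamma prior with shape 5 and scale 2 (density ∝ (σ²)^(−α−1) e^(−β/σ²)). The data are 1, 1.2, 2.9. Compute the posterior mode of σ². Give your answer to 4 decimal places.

σ̂²_MAP = 0.7500

Sum of squared deviations about the known mean: SS = (1−3)² + (1.2−3)² + (2.9−3)² = 7.25.
The Normal likelihood contributes (σ²)^(−n/2) exp(−SS/(2σ²)), so the posterior is Inverse-Gamma(α + n/2, β + SS/2) = Inverse-Gamma(6.5, 5.625).
The mode of Inverse-Gamma(a, b) is b/(a+1) = 5.625/7.5 ≈ 0.7500.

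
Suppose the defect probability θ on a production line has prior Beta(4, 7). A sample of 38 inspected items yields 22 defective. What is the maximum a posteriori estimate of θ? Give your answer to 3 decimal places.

Prior: Beta(4, 7).
Data: 22 successes in 38 trials. The binomial likelihood contributes θ^22(1−θ)^16, so the posterior is Beta(4+22, 7+16) = Beta(26, 23).
For Beta(a, b) with a, b > 1 the mode is (a−1)/(a+b−2) = 25/47 ≈ 0.532.

θ̂_MAP = 0.532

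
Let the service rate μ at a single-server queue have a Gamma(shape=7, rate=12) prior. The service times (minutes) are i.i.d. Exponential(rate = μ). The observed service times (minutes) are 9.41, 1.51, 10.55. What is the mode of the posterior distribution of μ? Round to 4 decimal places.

μ̂_MAP = 0.2689

The Exponential(rate=μ) likelihood is ∝ μ^n e^(−μΣtᵢ). Here n = 3 and Σtᵢ = 9.41 + 1.51 + 10.55 = 21.47.
Posterior ∝ μ^6e^(−12μ) · μ^3e^(−21.47μ) = μ^9e^(−33.47μ), i.e. Gamma(10, 33.47).
Mode = (a−1)/b = 9/33.47 ≈ 0.2689.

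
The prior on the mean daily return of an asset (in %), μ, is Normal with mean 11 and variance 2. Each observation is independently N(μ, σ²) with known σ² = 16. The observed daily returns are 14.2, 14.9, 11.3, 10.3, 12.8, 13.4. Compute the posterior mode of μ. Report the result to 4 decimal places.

μ̂_MAP = 11.7786

n = 6; x̄ = (14.2 + 14.9 + 11.3 + 10.3 + 12.8 + 13.4)/6 = 76.9/6 = 769/60 ≈ 12.8167.
For a Normal prior and Normal likelihood with known variance, the posterior is Normal; its mode equals its mean, the precision-weighted average.
Prior precision 1/σ₀² = 1/2 = 0.5; data precision n/σ² = 6/16 = 0.375.
μ̂ = (0.5·11 + 0.375·(769/60)) / (0.5 + 0.375) = 10.30625/0.875 = 1649/140 ≈ 11.7786.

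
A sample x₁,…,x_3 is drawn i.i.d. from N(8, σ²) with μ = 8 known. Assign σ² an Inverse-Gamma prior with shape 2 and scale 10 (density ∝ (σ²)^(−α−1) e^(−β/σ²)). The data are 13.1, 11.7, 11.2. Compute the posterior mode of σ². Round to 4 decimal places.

σ̂²_MAP = 7.7711

Sum of squared deviations about the known mean: SS = (13.1−8)² + (11.7−8)² + (11.2−8)² = 49.94.
The Normal likelihood contributes (σ²)^(−n/2) exp(−SS/(2σ²)), so the posterior is Inverse-Gamma(α + n/2, β + SS/2) = Inverse-Gamma(3.5, 34.97).
The mode of Inverse-Gamma(a, b) is b/(a+1) = 34.97/4.5 ≈ 7.7711.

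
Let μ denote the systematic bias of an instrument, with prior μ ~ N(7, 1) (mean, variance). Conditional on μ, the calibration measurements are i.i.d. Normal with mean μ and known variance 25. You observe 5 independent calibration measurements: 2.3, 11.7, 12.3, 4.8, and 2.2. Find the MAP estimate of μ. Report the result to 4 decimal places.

n = 5; x̄ = (2.3 + 11.7 + 12.3 + 4.8 + 2.2)/5 = 33.3/5 = 6.66.
For a Normal prior and Normal likelihood with known variance, the posterior is Normal; its mode equals its mean, the precision-weighted average.
Prior precision 1/σ₀² = 1/1 = 1; data precision n/σ² = 5/25 = 0.2.
μ̂ = (1·7 + 0.2·6.66) / (1 + 0.2) = 8.332/1.2 = 2083/300 ≈ 6.9433.

μ̂_MAP = 6.9433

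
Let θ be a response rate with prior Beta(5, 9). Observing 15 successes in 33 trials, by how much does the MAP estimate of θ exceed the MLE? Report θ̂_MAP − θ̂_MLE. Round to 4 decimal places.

MAP − MLE = -0.0323

Posterior is Beta(20, 27); MAP = (20−1)/(47−2) = 19/45 ≈ 0.42222.
MLE ignores the prior: θ̂_MLE = k/n = 15/33 ≈ 0.45455.
Difference = 19/45 − 15/33 = -16/495 ≈ -0.0323.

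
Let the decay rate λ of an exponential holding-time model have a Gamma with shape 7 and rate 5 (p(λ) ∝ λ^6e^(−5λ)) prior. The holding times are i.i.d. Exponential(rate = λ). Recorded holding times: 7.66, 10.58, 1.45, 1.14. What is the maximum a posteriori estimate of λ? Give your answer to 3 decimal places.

The Exponential(rate=λ) likelihood is ∝ λ^n e^(−λΣtᵢ). Here n = 4 and Σtᵢ = 7.66 + 10.58 + 1.45 + 1.14 = 20.83.
Posterior ∝ λ^6e^(−5λ) · λ^4e^(−20.83λ) = λ^10e^(−25.83λ), i.e. Gamma(11, 25.83).
Mode = (a−1)/b = 10/25.83 ≈ 0.387.

λ̂_MAP = 0.387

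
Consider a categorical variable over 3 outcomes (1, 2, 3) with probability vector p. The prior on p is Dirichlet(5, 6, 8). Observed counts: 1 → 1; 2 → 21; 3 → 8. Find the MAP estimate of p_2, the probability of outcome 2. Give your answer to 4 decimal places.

MAP estimate: 0.5652

The posterior is Dirichlet(αᵢ + nᵢ) = Dirichlet(6, 27, 16).
For a Dirichlet(a₁,…,a_K) with all aᵢ > 1, the mode has j-th component (aⱼ − 1)/(Σaᵢ − K).
Here Σaᵢ = 49 and K = 3, so p_2 = (27 − 1)/(49 − 3) = 26/46 ≈ 0.5652.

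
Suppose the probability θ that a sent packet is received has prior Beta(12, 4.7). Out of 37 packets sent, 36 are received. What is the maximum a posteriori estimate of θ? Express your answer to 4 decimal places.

θ̂_MAP = 0.9091

Prior: Beta(12, 4.7).
Data: 36 successes in 37 trials. The binomial likelihood contributes θ^36(1−θ)^1, so the posterior is Beta(12+36, 4.7+1) = Beta(48, 5.7).
For Beta(a, b) with a, b > 1 the mode is (a−1)/(a+b−2) = 47/51.7 ≈ 0.9091.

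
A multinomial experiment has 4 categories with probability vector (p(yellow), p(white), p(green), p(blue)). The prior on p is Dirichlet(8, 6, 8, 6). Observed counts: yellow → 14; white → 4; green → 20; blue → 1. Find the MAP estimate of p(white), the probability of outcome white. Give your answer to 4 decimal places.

MAP estimate of p(white) = 0.1429

The posterior is Dirichlet(αᵢ + nᵢ) = Dirichlet(22, 10, 28, 7).
For a Dirichlet(a₁,…,a_K) with all aᵢ > 1, the mode has j-th component (aⱼ − 1)/(Σaᵢ − K).
Here Σaᵢ = 67 and K = 4, so p(white) = (10 − 1)/(67 − 4) = 9/63 ≈ 0.1429.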